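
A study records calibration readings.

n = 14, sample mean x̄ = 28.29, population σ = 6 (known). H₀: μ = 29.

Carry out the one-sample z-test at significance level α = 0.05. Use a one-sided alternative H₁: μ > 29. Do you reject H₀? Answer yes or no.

reject H₀: no

SE = σ/√n = 6/√14 = 1.6036
z = (x̄−μ₀)/SE = (28.29−29)/1.6036 = -0.4428
p-value (one-sided, H₁ greater) = 0.67103
At α=0.05: p ≥ α → fail to reject H₀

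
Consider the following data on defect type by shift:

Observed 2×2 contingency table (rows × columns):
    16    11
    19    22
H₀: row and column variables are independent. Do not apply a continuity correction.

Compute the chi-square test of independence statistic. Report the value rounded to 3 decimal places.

test statistic = 1.088

Row totals [27, 41], col totals [35, 33], n=68
χ² = (16−13.90)²/13.90 + (11−13.10)²/13.10 + (19−21.10)²/21.10 + (22−19.90)²/19.90 = 1.0876
df = 1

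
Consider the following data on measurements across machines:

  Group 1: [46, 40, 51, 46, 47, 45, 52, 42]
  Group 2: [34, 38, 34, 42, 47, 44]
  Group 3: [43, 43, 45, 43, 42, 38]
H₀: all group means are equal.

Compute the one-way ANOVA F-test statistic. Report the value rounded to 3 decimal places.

Group means [46.12, 39.83, 42.33], grand mean 43.100
SSB = Σnᵢ(x̄ᵢ−x̄)² = 140.758; SSW = ΣΣ(x−x̄ᵢ)² = 287.042
MSB = 140.758/2 = 70.3792; MSW = 287.042/17 = 16.8848
F = MSB/MSW = 4.1682
df = (2, 17)

test statistic = 4.168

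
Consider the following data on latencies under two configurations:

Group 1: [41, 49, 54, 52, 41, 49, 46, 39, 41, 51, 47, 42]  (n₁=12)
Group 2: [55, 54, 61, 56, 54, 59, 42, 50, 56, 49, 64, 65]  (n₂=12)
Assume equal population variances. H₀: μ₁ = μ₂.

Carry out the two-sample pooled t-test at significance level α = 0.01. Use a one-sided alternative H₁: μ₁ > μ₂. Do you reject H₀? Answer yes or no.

x̄₁=46.000, s₁=5.081, n₁=12
x̄₂=55.417, s₂=6.501, n₂=12
s_p² = [11·5.081² + 11·6.501²]/22 = 34.0417
SE = √(s_p²·(1/12+1/12)) = 2.3819
t = (46.000−55.417)/2.3819 = -3.9534
df = 22
p-value (one-sided, H₁ greater) = 0.99966
At α=0.01: p ≥ α → fail to reject H₀

reject H₀: no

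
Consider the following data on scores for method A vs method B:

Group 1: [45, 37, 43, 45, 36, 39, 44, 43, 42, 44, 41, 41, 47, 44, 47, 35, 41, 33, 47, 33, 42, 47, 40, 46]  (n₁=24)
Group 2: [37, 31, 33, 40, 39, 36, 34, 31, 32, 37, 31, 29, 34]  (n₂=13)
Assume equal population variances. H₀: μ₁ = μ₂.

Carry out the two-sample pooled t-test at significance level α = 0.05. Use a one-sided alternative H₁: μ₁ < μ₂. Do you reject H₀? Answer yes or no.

reject H₀: no

x̄₁=41.750, s₁=4.346, n₁=24
x̄₂=34.154, s₂=3.412, n₂=13
s_p² = [23·4.346² + 12·3.412²]/35 = 16.4055
SE = √(s_p²·(1/24+1/13)) = 1.3948
t = (41.750−34.154)/1.3948 = 5.4460
df = 35
p-value (one-sided, H₁ less) = 1.00000
At α=0.05: p ≥ α → fail to reject H₀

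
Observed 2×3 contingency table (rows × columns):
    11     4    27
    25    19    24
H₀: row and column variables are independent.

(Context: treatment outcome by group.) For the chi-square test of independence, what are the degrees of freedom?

degrees of freedom = 2

df = (r−1)(c−1) = (2−1)·(3−1) = 2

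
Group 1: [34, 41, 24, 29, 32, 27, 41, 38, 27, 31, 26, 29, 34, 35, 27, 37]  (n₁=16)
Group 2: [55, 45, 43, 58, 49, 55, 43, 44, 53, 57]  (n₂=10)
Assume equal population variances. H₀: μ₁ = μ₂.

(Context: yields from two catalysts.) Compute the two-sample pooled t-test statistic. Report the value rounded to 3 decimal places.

test statistic = -7.994

x̄₁=32.000, s₁=5.379, n₁=16
x̄₂=50.200, s₂=6.070, n₂=10
s_p² = [15·5.379² + 9·6.070²]/24 = 31.9000
SE = √(s_p²·(1/16+1/10)) = 2.2768
t = (32.000−50.200)/2.2768 = -7.9937
df = 24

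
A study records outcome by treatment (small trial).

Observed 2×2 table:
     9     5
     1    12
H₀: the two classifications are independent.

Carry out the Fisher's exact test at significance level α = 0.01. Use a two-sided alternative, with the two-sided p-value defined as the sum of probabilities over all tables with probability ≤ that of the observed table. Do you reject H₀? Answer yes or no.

reject H₀: yes

Margins: r₁=14, r₂=13, c₁=10, c₂=17, n=27
p_obs = C(14,9)·C(13,1)/C(27,10); sum pmf over tables with pmf ≤ p_obs
p-value (two-sided) = 0.00442
At α=0.01: p < α → reject H₀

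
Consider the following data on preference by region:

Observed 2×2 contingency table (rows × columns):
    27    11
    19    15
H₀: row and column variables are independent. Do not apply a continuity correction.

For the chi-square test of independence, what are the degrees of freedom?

degrees of freedom = 1

df = (r−1)(c−1) = (2−1)·(2−1) = 1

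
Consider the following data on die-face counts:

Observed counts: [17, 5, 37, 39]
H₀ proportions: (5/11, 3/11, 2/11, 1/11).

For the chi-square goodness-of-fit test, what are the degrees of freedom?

degrees of freedom = 3

df = k − 1 = 4 − 1 = 3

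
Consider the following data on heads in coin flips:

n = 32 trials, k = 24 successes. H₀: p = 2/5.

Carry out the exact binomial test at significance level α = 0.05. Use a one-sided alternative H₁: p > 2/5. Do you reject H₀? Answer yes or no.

Exact binomial: n=32, k=24, p₀=2/5=0.4000
P(X≥24) from Σ C(n,i)·p₀^i·(1−p₀)^(n−i)
p-value (one-sided, H₁ greater) = 0.00006
At α=0.05: p < α → reject H₀

reject H₀: yes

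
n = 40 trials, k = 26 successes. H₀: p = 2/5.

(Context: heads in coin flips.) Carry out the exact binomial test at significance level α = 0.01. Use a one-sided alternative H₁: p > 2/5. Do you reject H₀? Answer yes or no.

reject H₀: yes

Exact binomial: n=40, k=26, p₀=2/5=0.4000
P(X≥26) from Σ C(n,i)·p₀^i·(1−p₀)^(n−i)
p-value (one-sided, H₁ greater) = 0.00122
At α=0.01: p < α → reject H₀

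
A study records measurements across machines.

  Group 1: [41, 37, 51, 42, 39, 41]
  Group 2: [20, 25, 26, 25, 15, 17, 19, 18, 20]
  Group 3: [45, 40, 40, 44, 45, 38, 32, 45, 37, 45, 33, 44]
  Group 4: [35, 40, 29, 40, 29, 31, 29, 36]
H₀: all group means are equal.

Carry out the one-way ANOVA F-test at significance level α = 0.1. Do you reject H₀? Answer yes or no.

reject H₀: yes

Group means [41.83, 20.56, 40.67, 33.62], grand mean 34.086
SSB = Σnᵢ(x̄ᵢ−x̄)² = 2529.146; SSW = ΣΣ(x−x̄ᵢ)² = 651.597
MSB = 2529.146/3 = 843.0485; MSW = 651.597/31 = 21.0193
F = MSB/MSW = 40.1084
df = (3, 31)
p-value (upper-tail) = 0.00000
At α=0.1: p < α → reject H₀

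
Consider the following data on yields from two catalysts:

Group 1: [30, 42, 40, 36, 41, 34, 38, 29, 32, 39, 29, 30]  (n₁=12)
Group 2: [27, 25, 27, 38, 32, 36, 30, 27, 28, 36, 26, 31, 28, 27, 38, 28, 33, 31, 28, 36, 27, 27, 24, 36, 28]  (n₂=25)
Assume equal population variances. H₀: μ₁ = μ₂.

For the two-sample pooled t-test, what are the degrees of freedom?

df = n₁ + n₂ − 2 = 12 + 25 − 2 = 35

degrees of freedom = 35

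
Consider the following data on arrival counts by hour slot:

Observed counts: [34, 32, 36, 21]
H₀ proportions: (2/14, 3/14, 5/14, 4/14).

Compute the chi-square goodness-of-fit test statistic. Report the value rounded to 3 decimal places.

test statistic = 23.691

n = 123; E_i = n·p_i = [17.57, 26.36, 43.93, 35.14]
χ² = (34−17.57)²/17.57 + (32−26.36)²/26.36 + (36−43.93)²/43.93 + (21−35.14)²/35.14 = 23.6908
df = 3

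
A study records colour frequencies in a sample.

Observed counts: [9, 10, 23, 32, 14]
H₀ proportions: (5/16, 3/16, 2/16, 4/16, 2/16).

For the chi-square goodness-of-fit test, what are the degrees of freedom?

df = k − 1 = 5 − 1 = 4

degrees of freedom = 4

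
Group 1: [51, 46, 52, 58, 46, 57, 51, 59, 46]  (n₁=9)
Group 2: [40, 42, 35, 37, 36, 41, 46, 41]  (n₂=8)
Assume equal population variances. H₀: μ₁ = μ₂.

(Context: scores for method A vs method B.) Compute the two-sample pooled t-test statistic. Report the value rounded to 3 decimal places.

test statistic = 5.436

x̄₁=51.778, s₁=5.239, n₁=9
x̄₂=39.750, s₂=3.615, n₂=8
s_p² = [8·5.239² + 7·3.615²]/15 = 20.7370
SE = √(s_p²·(1/9+1/8)) = 2.2127
t = (51.778−39.750)/2.2127 = 5.4357
df = 15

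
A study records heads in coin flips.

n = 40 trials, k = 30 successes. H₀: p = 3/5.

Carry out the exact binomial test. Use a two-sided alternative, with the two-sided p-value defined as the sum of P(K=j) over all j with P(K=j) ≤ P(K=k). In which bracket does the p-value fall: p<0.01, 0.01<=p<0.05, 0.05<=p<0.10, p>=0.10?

Exact binomial: n=40, k=30, p₀=3/5=0.6000
P(X=j) = C(n,j)·p₀^j·(1−p₀)^(n−j); p = Σ P(X=j) over j with P(X=j) ≤ P(X=30)
p-value (two-sided) = 0.05413
→ bracket: 0.05<=p<0.10

p-value bracket: 0.05<=p<0.10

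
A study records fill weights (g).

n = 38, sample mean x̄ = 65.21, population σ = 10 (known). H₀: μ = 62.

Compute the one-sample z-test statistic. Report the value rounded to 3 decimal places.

test statistic = 1.979

SE = σ/√n = 10/√38 = 1.6222
z = (x̄−μ₀)/SE = (65.21−62)/1.6222 = 1.9788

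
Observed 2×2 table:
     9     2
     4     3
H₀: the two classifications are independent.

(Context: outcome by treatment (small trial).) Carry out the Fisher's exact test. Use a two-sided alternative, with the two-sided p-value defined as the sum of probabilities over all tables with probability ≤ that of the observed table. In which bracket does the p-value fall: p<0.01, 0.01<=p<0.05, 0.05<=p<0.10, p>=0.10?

Margins: r₁=11, r₂=7, c₁=13, c₂=5, n=18
p_obs = C(11,9)·C(7,4)/C(18,13); sum pmf over tables with pmf ≤ p_obs
p-value (two-sided) = 0.32598
→ bracket: p>=0.10

p-value bracket: p>=0.10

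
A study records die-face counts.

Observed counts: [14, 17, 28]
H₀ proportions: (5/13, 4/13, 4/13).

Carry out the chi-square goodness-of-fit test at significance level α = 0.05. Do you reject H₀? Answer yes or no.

n = 59; E_i = n·p_i = [22.69, 18.15, 18.15]
χ² = (14−22.69)²/22.69 + (17−18.15)²/18.15 + (28−18.15)²/18.15 = 8.7432
df = 2
p-value (upper-tail) = 0.01263
At α=0.05: p < α → reject H₀

reject H₀: yes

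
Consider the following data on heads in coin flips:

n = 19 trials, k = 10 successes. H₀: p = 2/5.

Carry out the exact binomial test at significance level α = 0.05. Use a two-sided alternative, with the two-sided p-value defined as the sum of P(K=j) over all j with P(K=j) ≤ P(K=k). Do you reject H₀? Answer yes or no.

reject H₀: no

Exact binomial: n=19, k=10, p₀=2/5=0.4000
P(X=j) = C(n,j)·p₀^j·(1−p₀)^(n−j); p = Σ P(X=j) over j with P(X=j) ≤ P(X=10)
p-value (two-sided) = 0.34901
At α=0.05: p ≥ α → fail to reject H₀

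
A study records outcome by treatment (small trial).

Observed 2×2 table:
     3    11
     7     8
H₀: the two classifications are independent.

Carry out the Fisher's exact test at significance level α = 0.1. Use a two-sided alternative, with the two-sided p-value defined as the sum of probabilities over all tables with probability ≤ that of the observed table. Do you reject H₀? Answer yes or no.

reject H₀: no

Margins: r₁=14, r₂=15, c₁=10, c₂=19, n=29
p_obs = C(14,3)·C(15,7)/C(29,10); sum pmf over tables with pmf ≤ p_obs
p-value (two-sided) = 0.24508
At α=0.1: p ≥ α → fail to reject H₀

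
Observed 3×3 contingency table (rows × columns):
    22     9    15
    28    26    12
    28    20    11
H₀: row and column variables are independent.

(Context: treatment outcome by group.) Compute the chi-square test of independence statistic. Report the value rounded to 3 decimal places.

test statistic = 6.696

Row totals [46, 66, 59], col totals [78, 55, 38], n=171
χ² = (22−20.98)²/20.98 + (9−14.80)²/14.80 + (15−10.22)²/10.22 + (28−30.11)²/30.11 + (26−21.23)²/21.23 + (12−14.67)²/14.67 + (28−26.91)²/26.91 + (20−18.98)²/18.98 + (11−13.11)²/13.11 = 6.6963
df = 4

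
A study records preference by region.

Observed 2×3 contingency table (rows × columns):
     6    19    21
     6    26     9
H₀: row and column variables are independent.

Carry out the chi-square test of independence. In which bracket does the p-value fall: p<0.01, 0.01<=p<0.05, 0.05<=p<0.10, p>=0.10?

p-value bracket: 0.05<=p<0.10

Row totals [46, 41], col totals [12, 45, 30], n=87
χ² = (6−6.34)²/6.34 + (19−23.79)²/23.79 + (21−15.86)²/15.86 + (6−5.66)²/5.66 + (26−21.21)²/21.21 + (9−14.14)²/14.14 = 5.6201
df = 2
p-value (upper-tail) = 0.06020
→ bracket: 0.05<=p<0.10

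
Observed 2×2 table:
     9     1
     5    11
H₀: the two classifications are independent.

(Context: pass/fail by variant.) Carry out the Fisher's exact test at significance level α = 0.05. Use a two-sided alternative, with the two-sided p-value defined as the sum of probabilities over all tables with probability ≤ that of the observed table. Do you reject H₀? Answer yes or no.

reject H₀: yes

Margins: r₁=10, r₂=16, c₁=14, c₂=12, n=26
p_obs = C(10,9)·C(16,5)/C(26,14); sum pmf over tables with pmf ≤ p_obs
p-value (two-sided) = 0.00530
At α=0.05: p < α → reject H₀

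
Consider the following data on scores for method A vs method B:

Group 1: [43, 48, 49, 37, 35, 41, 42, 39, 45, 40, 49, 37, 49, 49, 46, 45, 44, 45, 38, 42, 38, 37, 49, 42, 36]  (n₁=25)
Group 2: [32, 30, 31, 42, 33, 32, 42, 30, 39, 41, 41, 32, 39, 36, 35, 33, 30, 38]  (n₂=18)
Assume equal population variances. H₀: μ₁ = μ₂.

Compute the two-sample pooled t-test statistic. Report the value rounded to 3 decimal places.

test statistic = 5.127

x̄₁=42.600, s₁=4.682, n₁=25
x̄₂=35.333, s₂=4.446, n₂=18
s_p² = [24·4.682² + 17·4.446²]/41 = 21.0244
SE = √(s_p²·(1/25+1/18)) = 1.4174
t = (42.600−35.333)/1.4174 = 5.1268
df = 41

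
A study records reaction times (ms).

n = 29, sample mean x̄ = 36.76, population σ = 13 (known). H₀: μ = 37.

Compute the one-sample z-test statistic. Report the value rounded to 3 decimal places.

test statistic = -0.099

SE = σ/√n = 13/√29 = 2.4140
z = (x̄−μ₀)/SE = (36.76−37)/2.4140 = -0.0994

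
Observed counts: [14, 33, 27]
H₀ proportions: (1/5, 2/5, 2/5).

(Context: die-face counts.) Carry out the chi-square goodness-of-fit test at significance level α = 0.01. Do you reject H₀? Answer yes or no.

reject H₀: no

n = 74; E_i = n·p_i = [14.80, 29.60, 29.60]
χ² = (14−14.80)²/14.80 + (33−29.60)²/29.60 + (27−29.60)²/29.60 = 0.6622
df = 2
p-value (upper-tail) = 0.71815
At α=0.01: p ≥ α → fail to reject H₀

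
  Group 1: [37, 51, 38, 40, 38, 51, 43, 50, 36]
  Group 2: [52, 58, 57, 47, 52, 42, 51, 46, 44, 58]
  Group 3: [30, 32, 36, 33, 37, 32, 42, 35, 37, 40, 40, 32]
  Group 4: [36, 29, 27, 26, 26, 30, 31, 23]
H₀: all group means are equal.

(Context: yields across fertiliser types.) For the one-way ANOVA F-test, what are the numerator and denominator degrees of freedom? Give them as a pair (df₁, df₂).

k = 4 groups, N = 39 total
df = (k−1, N−k) = (4−1, 39−4) = (3, 35)

degrees of freedom = [3, 35]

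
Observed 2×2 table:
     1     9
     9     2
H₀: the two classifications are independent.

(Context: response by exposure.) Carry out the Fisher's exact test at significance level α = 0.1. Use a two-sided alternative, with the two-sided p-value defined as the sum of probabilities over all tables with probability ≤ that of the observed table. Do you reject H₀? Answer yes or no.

reject H₀: yes

Margins: r₁=10, r₂=11, c₁=10, c₂=11, n=21
p_obs = C(10,1)·C(11,9)/C(21,10); sum pmf over tables with pmf ≤ p_obs
p-value (two-sided) = 0.00191
At α=0.1: p < α → reject H₀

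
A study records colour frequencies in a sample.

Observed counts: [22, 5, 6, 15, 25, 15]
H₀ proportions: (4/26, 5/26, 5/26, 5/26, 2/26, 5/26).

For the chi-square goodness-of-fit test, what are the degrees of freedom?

degrees of freedom = 5

df = k − 1 = 6 − 1 = 5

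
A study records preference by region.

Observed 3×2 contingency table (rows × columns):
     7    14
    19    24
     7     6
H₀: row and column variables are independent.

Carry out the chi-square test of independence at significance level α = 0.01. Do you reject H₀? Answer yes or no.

Row totals [21, 43, 13], col totals [33, 44], n=77
χ² = (7−9.00)²/9.00 + (14−12.00)²/12.00 + (19−18.43)²/18.43 + (24−24.57)²/24.57 + (7−5.57)²/5.57 + (6−7.43)²/7.43 = 1.4498
df = 2
p-value (upper-tail) = 0.48437
At α=0.01: p ≥ α → fail to reject H₀

reject H₀: no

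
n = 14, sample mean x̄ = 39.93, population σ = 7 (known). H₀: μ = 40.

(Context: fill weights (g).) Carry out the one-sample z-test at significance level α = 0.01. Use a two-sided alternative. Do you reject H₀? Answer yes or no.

SE = σ/√n = 7/√14 = 1.8708
z = (x̄−μ₀)/SE = (39.93−40)/1.8708 = -0.0374
p-value (two-sided) = 0.97015
At α=0.01: p ≥ α → fail to reject H₀

reject H₀: no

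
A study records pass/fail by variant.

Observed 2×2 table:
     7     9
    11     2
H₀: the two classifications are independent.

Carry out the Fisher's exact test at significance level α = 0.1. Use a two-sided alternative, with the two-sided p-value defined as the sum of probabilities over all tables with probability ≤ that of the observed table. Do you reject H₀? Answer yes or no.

reject H₀: yes

Margins: r₁=16, r₂=13, c₁=18, c₂=11, n=29
p_obs = C(16,7)·C(13,11)/C(29,18); sum pmf over tables with pmf ≤ p_obs
p-value (two-sided) = 0.05237
At α=0.1: p < α → reject H₀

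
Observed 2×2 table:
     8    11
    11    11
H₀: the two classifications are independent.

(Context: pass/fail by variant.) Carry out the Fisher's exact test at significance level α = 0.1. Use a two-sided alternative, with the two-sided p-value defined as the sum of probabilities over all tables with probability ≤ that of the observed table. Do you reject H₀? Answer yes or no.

Margins: r₁=19, r₂=22, c₁=19, c₂=22, n=41
p_obs = C(19,8)·C(22,11)/C(41,19); sum pmf over tables with pmf ≤ p_obs
p-value (two-sided) = 0.75584
At α=0.1: p ≥ α → fail to reject H₀

reject H₀: no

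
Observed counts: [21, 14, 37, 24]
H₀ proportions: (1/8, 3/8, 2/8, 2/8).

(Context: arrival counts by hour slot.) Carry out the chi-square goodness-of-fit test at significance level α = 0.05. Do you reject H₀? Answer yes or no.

n = 96; E_i = n·p_i = [12.00, 36.00, 24.00, 24.00]
χ² = (21−12.00)²/12.00 + (14−36.00)²/36.00 + (37−24.00)²/24.00 + (24−24.00)²/24.00 = 27.2361
df = 3
p-value (upper-tail) = 0.00001
At α=0.05: p < α → reject H₀

reject H₀: yes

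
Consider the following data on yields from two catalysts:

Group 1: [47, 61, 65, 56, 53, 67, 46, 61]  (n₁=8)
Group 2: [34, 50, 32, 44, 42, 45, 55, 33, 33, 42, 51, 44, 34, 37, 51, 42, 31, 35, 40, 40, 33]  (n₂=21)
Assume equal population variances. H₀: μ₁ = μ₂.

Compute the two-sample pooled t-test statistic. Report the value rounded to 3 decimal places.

test statistic = 5.430

x̄₁=57.000, s₁=7.874, n₁=8
x̄₂=40.381, s₂=7.180, n₂=21
s_p² = [7·7.874² + 20·7.180²]/27 = 54.2575
SE = √(s_p²·(1/8+1/21)) = 3.0604
t = (57.000−40.381)/3.0604 = 5.4304
df = 27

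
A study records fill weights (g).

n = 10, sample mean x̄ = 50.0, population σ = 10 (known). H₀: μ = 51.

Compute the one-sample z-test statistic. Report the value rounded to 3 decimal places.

test statistic = -0.316

SE = σ/√n = 10/√10 = 3.1623
z = (x̄−μ₀)/SE = (50.0−51)/3.1623 = -0.3162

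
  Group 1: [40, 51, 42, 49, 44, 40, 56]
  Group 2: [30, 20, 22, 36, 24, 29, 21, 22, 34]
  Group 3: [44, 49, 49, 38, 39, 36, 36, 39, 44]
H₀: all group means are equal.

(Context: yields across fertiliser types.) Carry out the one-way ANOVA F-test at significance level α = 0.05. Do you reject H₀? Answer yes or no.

Group means [46.00, 26.44, 41.56], grand mean 37.360
SSB = Σnᵢ(x̄ᵢ−x̄)² = 1753.316; SSW = ΣΣ(x−x̄ᵢ)² = 720.444
MSB = 1753.316/2 = 876.6578; MSW = 720.444/22 = 32.7475
F = MSB/MSW = 26.7702
df = (2, 22)
p-value (upper-tail) = 0.00000
At α=0.05: p < α → reject H₀

reject H₀: yes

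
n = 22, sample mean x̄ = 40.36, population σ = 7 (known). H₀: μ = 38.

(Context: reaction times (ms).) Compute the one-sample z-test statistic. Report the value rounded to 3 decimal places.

SE = σ/√n = 7/√22 = 1.4924
z = (x̄−μ₀)/SE = (40.36−38)/1.4924 = 1.5813

test statistic = 1.581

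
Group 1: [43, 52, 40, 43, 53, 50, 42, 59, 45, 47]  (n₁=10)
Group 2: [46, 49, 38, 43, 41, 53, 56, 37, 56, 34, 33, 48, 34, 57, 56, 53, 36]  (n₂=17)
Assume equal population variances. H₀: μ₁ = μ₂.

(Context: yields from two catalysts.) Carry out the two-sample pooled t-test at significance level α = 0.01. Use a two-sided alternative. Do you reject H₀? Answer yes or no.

reject H₀: no

x̄₁=47.400, s₁=5.985, n₁=10
x̄₂=45.294, s₂=8.872, n₂=17
s_p² = [9·5.985² + 16·8.872²]/25 = 63.2772
SE = √(s_p²·(1/10+1/17)) = 3.1702
t = (47.400−45.294)/3.1702 = 0.6643
df = 25
p-value (two-sided) = 0.51259
At α=0.01: p ≥ α → fail to reject H₀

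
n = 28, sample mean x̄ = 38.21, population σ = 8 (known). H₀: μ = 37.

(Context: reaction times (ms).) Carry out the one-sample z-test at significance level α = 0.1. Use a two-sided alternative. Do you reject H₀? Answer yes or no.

SE = σ/√n = 8/√28 = 1.5119
z = (x̄−μ₀)/SE = (38.21−37)/1.5119 = 0.8003
p-value (two-sided) = 0.42351
At α=0.1: p ≥ α → fail to reject H₀

reject H₀: no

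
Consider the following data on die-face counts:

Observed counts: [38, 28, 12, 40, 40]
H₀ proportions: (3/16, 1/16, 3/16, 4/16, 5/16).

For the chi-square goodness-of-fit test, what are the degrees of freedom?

degrees of freedom = 4

df = k − 1 = 5 − 1 = 4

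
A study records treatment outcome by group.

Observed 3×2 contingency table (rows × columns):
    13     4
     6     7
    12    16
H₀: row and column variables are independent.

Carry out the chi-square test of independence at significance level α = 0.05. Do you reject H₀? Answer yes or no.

reject H₀: no

Row totals [17, 13, 28], col totals [31, 27], n=58
χ² = (13−9.09)²/9.09 + (4−7.91)²/7.91 + (6−6.95)²/6.95 + (7−6.05)²/6.05 + (12−14.97)²/14.97 + (16−13.03)²/13.03 = 5.1617
df = 2
p-value (upper-tail) = 0.07571
At α=0.05: p ≥ α → fail to reject H₀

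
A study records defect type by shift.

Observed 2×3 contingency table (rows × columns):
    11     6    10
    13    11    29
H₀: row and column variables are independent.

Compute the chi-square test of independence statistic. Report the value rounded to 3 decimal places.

test statistic = 2.732

Row totals [27, 53], col totals [24, 17, 39], n=80
χ² = (11−8.10)²/8.10 + (6−5.74)²/5.74 + (10−13.16)²/13.16 + (13−15.90)²/15.90 + (11−11.26)²/11.26 + (29−25.84)²/25.84 = 2.7323
df = 2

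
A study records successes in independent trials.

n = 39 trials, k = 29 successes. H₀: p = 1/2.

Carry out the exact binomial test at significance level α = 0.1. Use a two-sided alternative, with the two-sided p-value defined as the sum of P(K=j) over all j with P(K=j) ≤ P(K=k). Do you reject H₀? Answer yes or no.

reject H₀: yes

Exact binomial: n=39, k=29, p₀=1/2=0.5000
P(X=j) = C(n,j)·p₀^j·(1−p₀)^(n−j); p = Σ P(X=j) over j with P(X=j) ≤ P(X=29)
p-value (two-sided) = 0.00338
At α=0.1: p < α → reject H₀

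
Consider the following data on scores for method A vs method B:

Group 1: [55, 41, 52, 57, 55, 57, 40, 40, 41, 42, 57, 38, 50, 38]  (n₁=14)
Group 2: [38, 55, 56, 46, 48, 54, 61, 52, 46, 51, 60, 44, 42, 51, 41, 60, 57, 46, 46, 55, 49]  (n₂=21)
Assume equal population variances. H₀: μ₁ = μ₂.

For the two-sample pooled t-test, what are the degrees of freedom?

degrees of freedom = 33

df = n₁ + n₂ − 2 = 14 + 21 − 2 = 33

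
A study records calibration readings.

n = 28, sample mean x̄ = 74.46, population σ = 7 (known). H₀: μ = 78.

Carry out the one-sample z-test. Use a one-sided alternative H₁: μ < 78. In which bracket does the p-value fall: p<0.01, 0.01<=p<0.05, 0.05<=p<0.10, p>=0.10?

p-value bracket: p<0.01

SE = σ/√n = 7/√28 = 1.3229
z = (x̄−μ₀)/SE = (74.46−78)/1.3229 = -2.6760
p-value (one-sided, H₁ less) = 0.00373
→ bracket: p<0.01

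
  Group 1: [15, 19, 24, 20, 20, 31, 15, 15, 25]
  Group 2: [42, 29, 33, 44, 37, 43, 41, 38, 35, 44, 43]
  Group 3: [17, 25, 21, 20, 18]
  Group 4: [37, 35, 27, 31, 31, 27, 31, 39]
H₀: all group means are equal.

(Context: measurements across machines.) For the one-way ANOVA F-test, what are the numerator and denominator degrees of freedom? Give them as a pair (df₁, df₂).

k = 4 groups, N = 33 total
df = (k−1, N−k) = (4−1, 33−4) = (3, 29)

degrees of freedom = [3, 29]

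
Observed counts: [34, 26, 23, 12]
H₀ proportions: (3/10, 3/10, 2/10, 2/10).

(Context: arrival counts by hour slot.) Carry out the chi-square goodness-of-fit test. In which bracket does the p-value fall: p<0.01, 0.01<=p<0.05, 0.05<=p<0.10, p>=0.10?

p-value bracket: p>=0.10

n = 95; E_i = n·p_i = [28.50, 28.50, 19.00, 19.00]
χ² = (34−28.50)²/28.50 + (26−28.50)²/28.50 + (23−19.00)²/19.00 + (12−19.00)²/19.00 = 4.7018
df = 3
p-value (upper-tail) = 0.19498
→ bracket: p>=0.10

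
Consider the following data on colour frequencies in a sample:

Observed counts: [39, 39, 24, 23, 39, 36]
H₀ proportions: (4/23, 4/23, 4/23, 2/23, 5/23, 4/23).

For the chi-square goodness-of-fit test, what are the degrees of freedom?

degrees of freedom = 5

df = k − 1 = 6 − 1 = 5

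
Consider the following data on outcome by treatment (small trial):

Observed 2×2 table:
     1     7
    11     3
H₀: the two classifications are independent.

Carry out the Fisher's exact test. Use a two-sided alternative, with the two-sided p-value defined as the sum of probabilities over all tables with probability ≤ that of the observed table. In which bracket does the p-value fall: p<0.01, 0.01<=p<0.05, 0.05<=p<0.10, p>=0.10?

p-value bracket: p<0.01

Margins: r₁=8, r₂=14, c₁=12, c₂=10, n=22
p_obs = C(8,1)·C(14,11)/C(22,12); sum pmf over tables with pmf ≤ p_obs
p-value (two-sided) = 0.00619
→ bracket: p<0.01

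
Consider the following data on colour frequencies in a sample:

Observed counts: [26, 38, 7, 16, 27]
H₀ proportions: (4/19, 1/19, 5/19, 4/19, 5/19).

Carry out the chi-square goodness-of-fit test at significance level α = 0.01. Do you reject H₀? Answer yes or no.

n = 114; E_i = n·p_i = [24.00, 6.00, 30.00, 24.00, 30.00]
χ² = (26−24.00)²/24.00 + (38−6.00)²/6.00 + (7−30.00)²/30.00 + (16−24.00)²/24.00 + (27−30.00)²/30.00 = 191.4333
df = 4
p-value (upper-tail) = 0.00000
At α=0.01: p < α → reject H₀

reject H₀: yes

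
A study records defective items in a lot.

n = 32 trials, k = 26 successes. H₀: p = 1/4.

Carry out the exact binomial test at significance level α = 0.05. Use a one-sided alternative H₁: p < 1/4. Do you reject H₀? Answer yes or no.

Exact binomial: n=32, k=26, p₀=1/4=0.2500
P(X≤26) from Σ C(n,i)·p₀^i·(1−p₀)^(n−i)
p-value (one-sided, H₁ less) = 1.00000
At α=0.05: p ≥ α → fail to reject H₀

reject H₀: no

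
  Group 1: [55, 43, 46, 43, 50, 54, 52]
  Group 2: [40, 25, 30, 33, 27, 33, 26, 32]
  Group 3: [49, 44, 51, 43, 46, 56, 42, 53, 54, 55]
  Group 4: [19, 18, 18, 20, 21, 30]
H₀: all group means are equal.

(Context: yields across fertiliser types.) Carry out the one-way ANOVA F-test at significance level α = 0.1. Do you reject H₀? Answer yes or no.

reject H₀: yes

Group means [49.00, 30.75, 49.30, 21.00], grand mean 38.968
SSB = Σnᵢ(x̄ᵢ−x̄)² = 4249.368; SSW = ΣΣ(x−x̄ᵢ)² = 671.600
MSB = 4249.368/3 = 1416.4559; MSW = 671.600/27 = 24.8741
F = MSB/MSW = 56.9451
df = (3, 27)
p-value (upper-tail) = 0.00000
At α=0.1: p < α → reject H₀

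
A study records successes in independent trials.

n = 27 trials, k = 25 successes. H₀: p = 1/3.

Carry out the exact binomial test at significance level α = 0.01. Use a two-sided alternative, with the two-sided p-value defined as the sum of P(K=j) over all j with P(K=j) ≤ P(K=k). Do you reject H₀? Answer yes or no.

Exact binomial: n=27, k=25, p₀=1/3=0.3333
P(X=j) = C(n,j)·p₀^j·(1−p₀)^(n−j); p = Σ P(X=j) over j with P(X=j) ≤ P(X=25)
p-value (two-sided) = 0.00000
At α=0.01: p < α → reject H₀

reject H₀: yes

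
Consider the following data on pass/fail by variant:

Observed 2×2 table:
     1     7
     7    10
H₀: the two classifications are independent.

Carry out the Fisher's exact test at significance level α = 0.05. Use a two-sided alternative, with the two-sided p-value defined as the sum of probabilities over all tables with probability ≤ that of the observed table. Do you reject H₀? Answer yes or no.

Margins: r₁=8, r₂=17, c₁=8, c₂=17, n=25
p_obs = C(8,1)·C(17,7)/C(25,8); sum pmf over tables with pmf ≤ p_obs
p-value (two-sided) = 0.20518
At α=0.05: p ≥ α → fail to reject H₀

reject H₀: no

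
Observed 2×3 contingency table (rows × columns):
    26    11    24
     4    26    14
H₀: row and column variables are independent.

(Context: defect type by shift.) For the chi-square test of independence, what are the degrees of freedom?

degrees of freedom = 2

df = (r−1)(c−1) = (2−1)·(3−1) = 2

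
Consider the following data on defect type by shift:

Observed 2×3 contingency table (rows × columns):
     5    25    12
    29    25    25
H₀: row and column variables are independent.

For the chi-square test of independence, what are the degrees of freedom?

df = (r−1)(c−1) = (2−1)·(3−1) = 2

degrees of freedom = 2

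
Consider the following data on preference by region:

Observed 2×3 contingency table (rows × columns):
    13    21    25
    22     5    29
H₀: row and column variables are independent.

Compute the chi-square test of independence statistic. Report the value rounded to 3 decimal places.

test statistic = 12.387

Row totals [59, 56], col totals [35, 26, 54], n=115
χ² = (13−17.96)²/17.96 + (21−13.34)²/13.34 + (25−27.70)²/27.70 + (22−17.04)²/17.04 + (5−12.66)²/12.66 + (29−26.30)²/26.30 = 12.3869
df = 2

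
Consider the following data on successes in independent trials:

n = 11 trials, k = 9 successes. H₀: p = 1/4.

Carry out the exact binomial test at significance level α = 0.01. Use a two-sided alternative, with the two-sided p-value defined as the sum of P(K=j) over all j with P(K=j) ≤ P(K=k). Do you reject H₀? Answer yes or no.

reject H₀: yes

Exact binomial: n=11, k=9, p₀=1/4=0.2500
P(X=j) = C(n,j)·p₀^j·(1−p₀)^(n−j); p = Σ P(X=j) over j with P(X=j) ≤ P(X=9)
p-value (two-sided) = 0.00013
At α=0.01: p < α → reject H₀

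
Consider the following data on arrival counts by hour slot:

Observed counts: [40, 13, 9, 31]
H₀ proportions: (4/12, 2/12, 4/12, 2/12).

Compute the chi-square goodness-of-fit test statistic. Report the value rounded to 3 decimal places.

test statistic = 34.129

n = 93; E_i = n·p_i = [31.00, 15.50, 31.00, 15.50]
χ² = (40−31.00)²/31.00 + (13−15.50)²/15.50 + (9−31.00)²/31.00 + (31−15.50)²/15.50 = 34.1290
df = 3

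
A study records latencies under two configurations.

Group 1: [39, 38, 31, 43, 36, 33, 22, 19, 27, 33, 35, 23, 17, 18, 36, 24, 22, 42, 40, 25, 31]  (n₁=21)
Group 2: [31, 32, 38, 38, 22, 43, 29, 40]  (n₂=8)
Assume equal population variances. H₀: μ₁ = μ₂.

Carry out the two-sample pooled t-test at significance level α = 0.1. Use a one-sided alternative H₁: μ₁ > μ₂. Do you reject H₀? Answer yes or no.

reject H₀: no

x̄₁=30.190, s₁=8.232, n₁=21
x̄₂=34.125, s₂=6.875, n₂=8
s_p² = [20·8.232² + 7·6.875²]/27 = 62.4486
SE = √(s_p²·(1/21+1/8)) = 3.2833
t = (30.190−34.125)/3.2833 = -1.1984
df = 27
p-value (one-sided, H₁ greater) = 0.87940
At α=0.1: p ≥ α → fail to reject H₀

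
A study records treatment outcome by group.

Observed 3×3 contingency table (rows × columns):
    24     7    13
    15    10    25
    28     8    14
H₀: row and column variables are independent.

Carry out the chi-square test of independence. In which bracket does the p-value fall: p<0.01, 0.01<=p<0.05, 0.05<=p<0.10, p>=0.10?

Row totals [44, 50, 50], col totals [67, 25, 52], n=144
χ² = (24−20.47)²/20.47 + (7−7.64)²/7.64 + (13−15.89)²/15.89 + (15−23.26)²/23.26 + (10−8.68)²/8.68 + (25−18.06)²/18.06 + (28−23.26)²/23.26 + (8−8.68)²/8.68 + (14−18.06)²/18.06 = 8.9221
df = 4
p-value (upper-tail) = 0.06308
→ bracket: 0.05<=p<0.10

p-value bracket: 0.05<=p<0.10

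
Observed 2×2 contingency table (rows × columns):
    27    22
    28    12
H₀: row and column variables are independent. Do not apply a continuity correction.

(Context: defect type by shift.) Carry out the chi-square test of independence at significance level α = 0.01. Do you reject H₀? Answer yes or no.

Row totals [49, 40], col totals [55, 34], n=89
χ² = (27−30.28)²/30.28 + (22−18.72)²/18.72 + (28−24.72)²/24.72 + (12−15.28)²/15.28 = 2.0704
df = 1
p-value (upper-tail) = 0.15018
At α=0.01: p ≥ α → fail to reject H₀

reject H₀: no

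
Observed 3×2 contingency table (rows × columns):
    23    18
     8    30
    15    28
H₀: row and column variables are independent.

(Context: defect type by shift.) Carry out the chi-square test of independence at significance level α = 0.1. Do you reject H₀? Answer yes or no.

Row totals [41, 38, 43], col totals [46, 76], n=122
χ² = (23−15.46)²/15.46 + (18−25.54)²/25.54 + (8−14.33)²/14.33 + (30−23.67)²/23.67 + (15−16.21)²/16.21 + (28−26.79)²/26.79 = 10.5369
df = 2
p-value (upper-tail) = 0.00515
At α=0.1: p < α → reject H₀

reject H₀: yes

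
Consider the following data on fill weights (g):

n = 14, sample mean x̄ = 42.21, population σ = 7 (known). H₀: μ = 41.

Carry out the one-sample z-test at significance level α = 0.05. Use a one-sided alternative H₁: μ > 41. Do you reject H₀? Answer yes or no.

reject H₀: no

SE = σ/√n = 7/√14 = 1.8708
z = (x̄−μ₀)/SE = (42.21−41)/1.8708 = 0.6468
p-value (one-sided, H₁ greater) = 0.25889
At α=0.05: p ≥ α → fail to reject H₀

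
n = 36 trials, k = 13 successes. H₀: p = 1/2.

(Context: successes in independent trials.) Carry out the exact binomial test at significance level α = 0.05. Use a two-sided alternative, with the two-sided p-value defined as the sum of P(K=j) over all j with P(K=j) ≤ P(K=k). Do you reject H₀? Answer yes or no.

reject H₀: no

Exact binomial: n=36, k=13, p₀=1/2=0.5000
P(X=j) = C(n,j)·p₀^j·(1−p₀)^(n−j); p = Σ P(X=j) over j with P(X=j) ≤ P(X=13)
p-value (two-sided) = 0.13250
At α=0.05: p ≥ α → fail to reject H₀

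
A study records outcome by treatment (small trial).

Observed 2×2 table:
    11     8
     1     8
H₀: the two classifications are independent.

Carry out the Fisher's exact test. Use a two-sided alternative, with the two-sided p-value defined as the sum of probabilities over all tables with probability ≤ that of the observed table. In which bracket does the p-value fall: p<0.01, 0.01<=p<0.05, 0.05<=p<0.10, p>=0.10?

p-value bracket: 0.01<=p<0.05

Margins: r₁=19, r₂=9, c₁=12, c₂=16, n=28
p_obs = C(19,11)·C(9,1)/C(28,12); sum pmf over tables with pmf ≤ p_obs
p-value (two-sided) = 0.03896
→ bracket: 0.01<=p<0.05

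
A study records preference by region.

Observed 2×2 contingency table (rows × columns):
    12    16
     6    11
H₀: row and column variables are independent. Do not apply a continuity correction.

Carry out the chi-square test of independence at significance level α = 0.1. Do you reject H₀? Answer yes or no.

reject H₀: no

Row totals [28, 17], col totals [18, 27], n=45
χ² = (12−11.20)²/11.20 + (16−16.80)²/16.80 + (6−6.80)²/6.80 + (11−10.20)²/10.20 = 0.2521
df = 1
p-value (upper-tail) = 0.61560
At α=0.1: p ≥ α → fail to reject H₀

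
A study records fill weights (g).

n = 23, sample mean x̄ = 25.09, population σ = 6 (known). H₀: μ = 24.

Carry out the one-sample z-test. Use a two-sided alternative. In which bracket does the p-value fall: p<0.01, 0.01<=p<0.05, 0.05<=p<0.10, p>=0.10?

SE = σ/√n = 6/√23 = 1.2511
z = (x̄−μ₀)/SE = (25.09−24)/1.2511 = 0.8712
p-value (two-sided) = 0.38362
→ bracket: p>=0.10

p-value bracket: p>=0.10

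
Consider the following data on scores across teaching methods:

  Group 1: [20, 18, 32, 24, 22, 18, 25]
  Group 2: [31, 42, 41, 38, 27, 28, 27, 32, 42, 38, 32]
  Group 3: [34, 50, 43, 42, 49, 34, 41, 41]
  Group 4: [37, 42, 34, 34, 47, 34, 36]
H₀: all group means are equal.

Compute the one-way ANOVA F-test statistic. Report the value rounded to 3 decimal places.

Group means [22.71, 34.36, 41.75, 37.71], grand mean 34.394
SSB = Σnᵢ(x̄ᵢ−x̄)² = 1464.976; SSW = ΣΣ(x−x̄ᵢ)² = 896.903
MSB = 1464.976/3 = 488.3254; MSW = 896.903/29 = 30.9277
F = MSB/MSW = 15.7893
df = (3, 29)

test statistic = 15.789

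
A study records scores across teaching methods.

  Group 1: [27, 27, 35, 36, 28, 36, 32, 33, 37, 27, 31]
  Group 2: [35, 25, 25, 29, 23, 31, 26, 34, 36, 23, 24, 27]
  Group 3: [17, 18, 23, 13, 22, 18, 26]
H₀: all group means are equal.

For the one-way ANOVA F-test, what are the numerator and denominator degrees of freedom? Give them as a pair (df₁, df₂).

degrees of freedom = [2, 27]

k = 3 groups, N = 30 total
df = (k−1, N−k) = (3−1, 30−3) = (2, 27)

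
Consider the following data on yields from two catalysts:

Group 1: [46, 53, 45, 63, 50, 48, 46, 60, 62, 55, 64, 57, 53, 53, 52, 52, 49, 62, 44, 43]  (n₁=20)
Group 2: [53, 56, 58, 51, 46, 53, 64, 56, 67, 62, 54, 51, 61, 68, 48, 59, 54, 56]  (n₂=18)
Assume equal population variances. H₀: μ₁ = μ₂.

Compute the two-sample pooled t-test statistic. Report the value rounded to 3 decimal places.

test statistic = -1.749

x̄₁=52.850, s₁=6.675, n₁=20
x̄₂=56.500, s₂=6.129, n₂=18
s_p² = [19·6.675² + 17·6.129²]/36 = 41.2514
SE = √(s_p²·(1/20+1/18)) = 2.0867
t = (52.850−56.500)/2.0867 = -1.7492
df = 36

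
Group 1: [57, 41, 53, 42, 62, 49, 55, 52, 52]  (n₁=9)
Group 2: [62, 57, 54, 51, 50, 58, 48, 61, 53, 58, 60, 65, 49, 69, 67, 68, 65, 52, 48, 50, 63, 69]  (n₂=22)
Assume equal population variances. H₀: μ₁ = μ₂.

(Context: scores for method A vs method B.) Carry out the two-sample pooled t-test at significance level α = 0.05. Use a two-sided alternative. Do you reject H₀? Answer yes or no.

x̄₁=51.444, s₁=6.729, n₁=9
x̄₂=58.045, s₂=7.273, n₂=22
s_p² = [8·6.729² + 21·7.273²]/29 = 50.7992
SE = √(s_p²·(1/9+1/22)) = 2.8202
t = (51.444−58.045)/2.8202 = -2.3406
df = 29
p-value (two-sided) = 0.02634
At α=0.05: p < α → reject H₀

reject H₀: yes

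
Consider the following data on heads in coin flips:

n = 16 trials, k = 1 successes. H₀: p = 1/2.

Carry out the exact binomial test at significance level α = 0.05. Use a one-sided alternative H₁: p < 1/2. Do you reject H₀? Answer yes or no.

reject H₀: yes

Exact binomial: n=16, k=1, p₀=1/2=0.5000
P(X≤1) from Σ C(n,i)·p₀^i·(1−p₀)^(n−i)
p-value (one-sided, H₁ less) = 0.00026
At α=0.05: p < α → reject H₀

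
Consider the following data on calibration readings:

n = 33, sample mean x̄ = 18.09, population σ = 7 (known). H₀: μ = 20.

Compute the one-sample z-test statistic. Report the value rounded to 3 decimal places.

SE = σ/√n = 7/√33 = 1.2185
z = (x̄−μ₀)/SE = (18.09−20)/1.2185 = -1.5674

test statistic = -1.567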